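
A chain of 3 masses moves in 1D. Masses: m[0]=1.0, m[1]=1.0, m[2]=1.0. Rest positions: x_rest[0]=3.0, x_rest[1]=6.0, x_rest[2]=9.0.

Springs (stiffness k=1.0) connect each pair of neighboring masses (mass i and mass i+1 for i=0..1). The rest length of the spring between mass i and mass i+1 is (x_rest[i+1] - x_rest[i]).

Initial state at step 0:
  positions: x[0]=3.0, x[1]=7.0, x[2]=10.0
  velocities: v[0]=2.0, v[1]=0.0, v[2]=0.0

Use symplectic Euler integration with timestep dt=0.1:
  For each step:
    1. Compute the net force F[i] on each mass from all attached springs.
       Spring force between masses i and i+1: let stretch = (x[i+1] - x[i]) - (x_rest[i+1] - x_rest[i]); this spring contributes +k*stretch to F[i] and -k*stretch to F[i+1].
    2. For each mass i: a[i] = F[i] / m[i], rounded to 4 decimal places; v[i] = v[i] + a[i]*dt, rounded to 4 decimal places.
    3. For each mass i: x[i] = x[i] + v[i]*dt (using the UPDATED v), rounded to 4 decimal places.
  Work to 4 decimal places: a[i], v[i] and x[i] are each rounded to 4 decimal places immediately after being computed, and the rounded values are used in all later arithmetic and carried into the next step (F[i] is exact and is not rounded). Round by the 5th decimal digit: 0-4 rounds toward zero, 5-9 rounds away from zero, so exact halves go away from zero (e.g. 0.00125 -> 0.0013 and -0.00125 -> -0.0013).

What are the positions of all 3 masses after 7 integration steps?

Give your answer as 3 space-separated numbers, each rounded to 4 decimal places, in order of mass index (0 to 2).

Answer: 4.5488 6.8607 9.9906

Derivation:
Step 0: x=[3.0000 7.0000 10.0000] v=[2.0000 0.0000 0.0000]
Step 1: x=[3.2100 6.9900 10.0000] v=[2.1000 -0.1000 0.0000]
Step 2: x=[3.4278 6.9723 9.9999] v=[2.1780 -0.1770 -0.0010]
Step 3: x=[3.6511 6.9494 9.9995] v=[2.2325 -0.2287 -0.0038]
Step 4: x=[3.8773 6.9241 9.9986] v=[2.2623 -0.2535 -0.0088]
Step 5: x=[4.1040 6.8990 9.9970] v=[2.2670 -0.2507 -0.0163]
Step 6: x=[4.3287 6.8770 9.9944] v=[2.2465 -0.2204 -0.0261]
Step 7: x=[4.5488 6.8607 9.9906] v=[2.2013 -0.1635 -0.0378]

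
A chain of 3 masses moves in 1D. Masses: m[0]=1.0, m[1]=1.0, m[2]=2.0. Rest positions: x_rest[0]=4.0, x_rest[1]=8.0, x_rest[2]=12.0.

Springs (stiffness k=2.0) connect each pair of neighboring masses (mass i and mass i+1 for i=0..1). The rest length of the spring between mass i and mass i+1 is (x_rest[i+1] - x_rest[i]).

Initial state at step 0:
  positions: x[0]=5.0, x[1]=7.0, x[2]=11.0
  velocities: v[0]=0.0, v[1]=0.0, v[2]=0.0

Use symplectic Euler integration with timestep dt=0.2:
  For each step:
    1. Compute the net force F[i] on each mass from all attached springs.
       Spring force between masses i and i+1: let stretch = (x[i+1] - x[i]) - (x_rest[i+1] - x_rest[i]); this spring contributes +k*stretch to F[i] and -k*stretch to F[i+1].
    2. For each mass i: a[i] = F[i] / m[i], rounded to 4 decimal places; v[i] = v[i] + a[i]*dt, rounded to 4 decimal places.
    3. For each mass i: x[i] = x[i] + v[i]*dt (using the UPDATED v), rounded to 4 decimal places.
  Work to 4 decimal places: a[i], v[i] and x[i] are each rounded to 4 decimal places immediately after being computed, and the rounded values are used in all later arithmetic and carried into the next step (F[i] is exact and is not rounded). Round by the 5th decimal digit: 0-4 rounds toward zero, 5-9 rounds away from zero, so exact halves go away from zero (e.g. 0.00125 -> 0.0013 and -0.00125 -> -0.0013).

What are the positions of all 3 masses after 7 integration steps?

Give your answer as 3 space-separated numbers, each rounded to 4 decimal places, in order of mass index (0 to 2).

Answer: 2.8375 8.1758 11.4933

Derivation:
Step 0: x=[5.0000 7.0000 11.0000] v=[0.0000 0.0000 0.0000]
Step 1: x=[4.8400 7.1600 11.0000] v=[-0.8000 0.8000 0.0000]
Step 2: x=[4.5456 7.4416 11.0064] v=[-1.4720 1.4080 0.0320]
Step 3: x=[4.1629 7.7767 11.0302] v=[-1.9136 1.6755 0.1190]
Step 4: x=[3.7493 8.0830 11.0839] v=[-2.0681 1.5314 0.2683]
Step 5: x=[3.3624 8.2827 11.1775] v=[-1.9346 0.9983 0.4681]
Step 6: x=[3.0491 8.3203 11.3153] v=[-1.5665 0.1881 0.6891]
Step 7: x=[2.8375 8.1758 11.4933] v=[-1.0580 -0.7224 0.8901]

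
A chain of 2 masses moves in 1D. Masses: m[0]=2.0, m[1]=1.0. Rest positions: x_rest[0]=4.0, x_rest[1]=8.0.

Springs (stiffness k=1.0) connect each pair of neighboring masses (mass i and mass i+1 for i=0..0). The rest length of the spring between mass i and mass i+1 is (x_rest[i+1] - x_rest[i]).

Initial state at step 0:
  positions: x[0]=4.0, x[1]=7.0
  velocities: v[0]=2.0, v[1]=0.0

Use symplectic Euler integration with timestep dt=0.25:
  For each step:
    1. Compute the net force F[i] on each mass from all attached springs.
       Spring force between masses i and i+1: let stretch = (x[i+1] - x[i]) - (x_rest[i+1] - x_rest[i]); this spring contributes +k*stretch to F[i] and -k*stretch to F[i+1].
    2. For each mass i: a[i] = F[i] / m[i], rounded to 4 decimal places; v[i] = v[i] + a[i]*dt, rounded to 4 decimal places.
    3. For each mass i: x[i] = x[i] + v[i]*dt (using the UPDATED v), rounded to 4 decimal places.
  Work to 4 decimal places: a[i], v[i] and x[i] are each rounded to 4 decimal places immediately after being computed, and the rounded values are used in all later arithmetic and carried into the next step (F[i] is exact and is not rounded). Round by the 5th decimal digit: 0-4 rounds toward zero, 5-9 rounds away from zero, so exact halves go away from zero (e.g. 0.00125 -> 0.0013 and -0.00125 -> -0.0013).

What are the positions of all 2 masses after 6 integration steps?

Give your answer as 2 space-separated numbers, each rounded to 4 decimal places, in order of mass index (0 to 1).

Answer: 6.0573 8.8857

Derivation:
Step 0: x=[4.0000 7.0000] v=[2.0000 0.0000]
Step 1: x=[4.4688 7.0625] v=[1.8750 0.2500]
Step 2: x=[4.8936 7.2129] v=[1.6992 0.6016]
Step 3: x=[5.2659 7.4684] v=[1.4891 1.0218]
Step 4: x=[5.5820 7.8362] v=[1.2644 1.4712]
Step 5: x=[5.8436 8.3131] v=[1.0462 1.9077]
Step 6: x=[6.0573 8.8857] v=[0.8549 2.2903]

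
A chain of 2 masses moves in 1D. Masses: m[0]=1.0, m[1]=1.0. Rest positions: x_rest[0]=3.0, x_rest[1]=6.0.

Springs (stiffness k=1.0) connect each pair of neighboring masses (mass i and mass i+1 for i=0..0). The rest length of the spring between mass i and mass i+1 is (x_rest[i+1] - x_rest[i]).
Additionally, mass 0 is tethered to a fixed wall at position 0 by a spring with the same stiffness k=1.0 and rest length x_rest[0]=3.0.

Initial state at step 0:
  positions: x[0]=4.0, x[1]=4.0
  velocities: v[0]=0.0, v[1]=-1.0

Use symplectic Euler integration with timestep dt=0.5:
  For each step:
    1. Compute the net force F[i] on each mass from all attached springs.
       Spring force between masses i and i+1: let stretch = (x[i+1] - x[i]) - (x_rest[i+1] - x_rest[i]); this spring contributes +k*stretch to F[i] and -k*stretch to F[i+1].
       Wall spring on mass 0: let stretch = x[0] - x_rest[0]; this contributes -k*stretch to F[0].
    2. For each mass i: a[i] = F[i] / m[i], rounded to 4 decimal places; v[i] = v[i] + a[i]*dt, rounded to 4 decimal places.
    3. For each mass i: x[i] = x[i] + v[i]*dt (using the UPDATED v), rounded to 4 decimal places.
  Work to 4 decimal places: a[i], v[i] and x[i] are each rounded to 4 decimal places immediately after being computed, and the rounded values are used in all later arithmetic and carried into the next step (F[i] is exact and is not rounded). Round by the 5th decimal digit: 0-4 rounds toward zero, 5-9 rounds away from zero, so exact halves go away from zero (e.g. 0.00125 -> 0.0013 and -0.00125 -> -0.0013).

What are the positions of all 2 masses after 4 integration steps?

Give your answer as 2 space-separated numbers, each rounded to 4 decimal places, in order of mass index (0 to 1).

Answer: 0.6875 5.6368

Derivation:
Step 0: x=[4.0000 4.0000] v=[0.0000 -1.0000]
Step 1: x=[3.0000 4.2500] v=[-2.0000 0.5000]
Step 2: x=[1.5625 4.9375] v=[-2.8750 1.3750]
Step 3: x=[0.5781 5.5313] v=[-1.9688 1.1875]
Step 4: x=[0.6875 5.6368] v=[0.2188 0.2109]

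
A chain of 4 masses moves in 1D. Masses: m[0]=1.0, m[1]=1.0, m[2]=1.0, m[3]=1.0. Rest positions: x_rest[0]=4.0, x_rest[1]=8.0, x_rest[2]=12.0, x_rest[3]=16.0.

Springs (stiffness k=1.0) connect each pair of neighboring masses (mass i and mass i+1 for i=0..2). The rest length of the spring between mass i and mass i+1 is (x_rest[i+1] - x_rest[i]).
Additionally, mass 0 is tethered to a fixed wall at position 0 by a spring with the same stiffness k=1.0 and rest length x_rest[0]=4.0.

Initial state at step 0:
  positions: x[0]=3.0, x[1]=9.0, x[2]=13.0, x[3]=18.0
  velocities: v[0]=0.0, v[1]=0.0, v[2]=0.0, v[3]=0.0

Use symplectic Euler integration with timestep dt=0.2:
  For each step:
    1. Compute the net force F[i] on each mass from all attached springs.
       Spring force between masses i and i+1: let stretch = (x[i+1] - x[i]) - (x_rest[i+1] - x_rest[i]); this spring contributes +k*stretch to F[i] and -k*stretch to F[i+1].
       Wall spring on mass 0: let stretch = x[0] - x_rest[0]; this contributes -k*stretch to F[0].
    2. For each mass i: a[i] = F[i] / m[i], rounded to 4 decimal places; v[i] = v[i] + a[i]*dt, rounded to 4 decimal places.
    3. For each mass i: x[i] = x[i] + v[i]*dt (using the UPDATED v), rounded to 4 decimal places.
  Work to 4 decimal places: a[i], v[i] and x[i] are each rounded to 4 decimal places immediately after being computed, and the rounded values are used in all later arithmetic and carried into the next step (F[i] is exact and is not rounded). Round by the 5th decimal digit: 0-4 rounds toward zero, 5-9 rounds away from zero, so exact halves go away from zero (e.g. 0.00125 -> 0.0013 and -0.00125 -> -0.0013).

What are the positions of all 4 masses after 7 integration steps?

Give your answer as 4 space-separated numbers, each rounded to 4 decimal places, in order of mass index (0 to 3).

Answer: 5.0389 8.0237 13.3505 17.1999

Derivation:
Step 0: x=[3.0000 9.0000 13.0000 18.0000] v=[0.0000 0.0000 0.0000 0.0000]
Step 1: x=[3.1200 8.9200 13.0400 17.9600] v=[0.6000 -0.4000 0.2000 -0.2000]
Step 2: x=[3.3472 8.7728 13.1120 17.8832] v=[1.1360 -0.7360 0.3600 -0.3840]
Step 3: x=[3.6575 8.5821 13.2013 17.7756] v=[1.5517 -0.9533 0.4464 -0.5382]
Step 4: x=[4.0185 8.3792 13.2888 17.6450] v=[1.8051 -1.0144 0.4374 -0.6531]
Step 5: x=[4.3932 8.1983 13.3541 17.5001] v=[1.8735 -0.9046 0.3267 -0.7243]
Step 6: x=[4.7444 8.0714 13.3790 17.3494] v=[1.7559 -0.6345 0.1247 -0.7535]
Step 7: x=[5.0389 8.0237 13.3505 17.1999] v=[1.4724 -0.2384 -0.1427 -0.7476]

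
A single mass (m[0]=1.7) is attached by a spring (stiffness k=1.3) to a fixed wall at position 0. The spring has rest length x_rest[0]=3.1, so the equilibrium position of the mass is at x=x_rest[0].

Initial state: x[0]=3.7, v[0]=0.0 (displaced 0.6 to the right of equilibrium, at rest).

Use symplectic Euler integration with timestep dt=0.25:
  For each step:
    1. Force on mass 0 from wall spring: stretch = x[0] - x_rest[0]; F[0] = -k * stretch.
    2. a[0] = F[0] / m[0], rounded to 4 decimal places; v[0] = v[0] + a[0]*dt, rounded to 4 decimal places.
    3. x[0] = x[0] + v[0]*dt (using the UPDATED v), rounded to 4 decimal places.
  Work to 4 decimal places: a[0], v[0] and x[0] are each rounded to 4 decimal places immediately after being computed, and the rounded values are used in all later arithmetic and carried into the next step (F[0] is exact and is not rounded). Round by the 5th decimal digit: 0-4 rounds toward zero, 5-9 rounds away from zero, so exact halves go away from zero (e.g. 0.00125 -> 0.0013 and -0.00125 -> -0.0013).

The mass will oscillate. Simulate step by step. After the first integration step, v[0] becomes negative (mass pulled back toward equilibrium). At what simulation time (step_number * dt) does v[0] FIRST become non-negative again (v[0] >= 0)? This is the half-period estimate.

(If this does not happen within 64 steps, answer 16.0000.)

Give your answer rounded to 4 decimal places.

Answer: 3.7500

Derivation:
Step 0: x=[3.7000] v=[0.0000]
Step 1: x=[3.6713] v=[-0.1147]
Step 2: x=[3.6153] v=[-0.2239]
Step 3: x=[3.5347] v=[-0.3224]
Step 4: x=[3.4333] v=[-0.4055]
Step 5: x=[3.3160] v=[-0.4692]
Step 6: x=[3.1884] v=[-0.5105]
Step 7: x=[3.0566] v=[-0.5274]
Step 8: x=[2.9268] v=[-0.5191]
Step 9: x=[2.8053] v=[-0.4860]
Step 10: x=[2.6979] v=[-0.4297]
Step 11: x=[2.6097] v=[-0.3528]
Step 12: x=[2.5449] v=[-0.2591]
Step 13: x=[2.5067] v=[-0.1530]
Step 14: x=[2.4968] v=[-0.0396]
Step 15: x=[2.5157] v=[0.0757]
First v>=0 after going negative at step 15, time=3.7500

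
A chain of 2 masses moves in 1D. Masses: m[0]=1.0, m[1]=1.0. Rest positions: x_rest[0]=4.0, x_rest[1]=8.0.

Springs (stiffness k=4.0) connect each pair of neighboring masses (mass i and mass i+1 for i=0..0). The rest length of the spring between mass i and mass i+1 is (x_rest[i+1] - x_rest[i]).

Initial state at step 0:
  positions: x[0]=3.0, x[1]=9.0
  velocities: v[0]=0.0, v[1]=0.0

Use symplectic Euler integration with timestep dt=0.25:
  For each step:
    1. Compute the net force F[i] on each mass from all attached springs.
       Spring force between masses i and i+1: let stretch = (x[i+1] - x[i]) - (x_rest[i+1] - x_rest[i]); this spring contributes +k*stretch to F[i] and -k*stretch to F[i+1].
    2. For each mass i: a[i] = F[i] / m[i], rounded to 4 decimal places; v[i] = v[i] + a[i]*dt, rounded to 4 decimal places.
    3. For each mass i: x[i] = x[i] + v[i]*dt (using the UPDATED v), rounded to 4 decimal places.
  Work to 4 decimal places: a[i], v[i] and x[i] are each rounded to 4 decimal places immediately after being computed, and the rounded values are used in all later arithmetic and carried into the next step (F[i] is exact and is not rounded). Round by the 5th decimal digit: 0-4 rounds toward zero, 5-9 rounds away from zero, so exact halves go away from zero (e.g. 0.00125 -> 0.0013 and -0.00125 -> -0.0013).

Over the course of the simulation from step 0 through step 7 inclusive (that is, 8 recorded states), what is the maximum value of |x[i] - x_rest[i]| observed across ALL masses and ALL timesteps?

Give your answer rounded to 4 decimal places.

Step 0: x=[3.0000 9.0000] v=[0.0000 0.0000]
Step 1: x=[3.5000 8.5000] v=[2.0000 -2.0000]
Step 2: x=[4.2500 7.7500] v=[3.0000 -3.0000]
Step 3: x=[4.8750 7.1250] v=[2.5000 -2.5000]
Step 4: x=[5.0625 6.9375] v=[0.7500 -0.7500]
Step 5: x=[4.7188 7.2813] v=[-1.3750 1.3750]
Step 6: x=[4.0157 7.9844] v=[-2.8125 2.8125]
Step 7: x=[3.3048 8.6954] v=[-2.8438 2.8438]
Max displacement = 1.0625

Answer: 1.0625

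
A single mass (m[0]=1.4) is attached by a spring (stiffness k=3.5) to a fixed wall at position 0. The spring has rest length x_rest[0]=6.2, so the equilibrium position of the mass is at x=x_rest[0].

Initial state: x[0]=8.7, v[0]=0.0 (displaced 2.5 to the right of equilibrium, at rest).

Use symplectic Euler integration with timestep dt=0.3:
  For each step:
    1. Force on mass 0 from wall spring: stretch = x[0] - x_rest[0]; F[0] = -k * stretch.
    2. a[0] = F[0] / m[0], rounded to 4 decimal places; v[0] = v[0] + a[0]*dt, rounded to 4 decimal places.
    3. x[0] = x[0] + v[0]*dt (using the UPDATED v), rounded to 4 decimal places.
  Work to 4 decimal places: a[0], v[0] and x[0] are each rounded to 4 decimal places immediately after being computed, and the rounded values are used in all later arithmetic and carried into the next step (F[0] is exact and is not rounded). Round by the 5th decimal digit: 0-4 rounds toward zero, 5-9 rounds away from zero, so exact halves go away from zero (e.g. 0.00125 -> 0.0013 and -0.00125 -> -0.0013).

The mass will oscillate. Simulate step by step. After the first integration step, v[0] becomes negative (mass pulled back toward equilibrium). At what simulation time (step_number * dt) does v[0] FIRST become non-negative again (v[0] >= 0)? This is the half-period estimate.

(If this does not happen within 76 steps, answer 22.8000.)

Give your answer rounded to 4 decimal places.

Step 0: x=[8.7000] v=[0.0000]
Step 1: x=[8.1375] v=[-1.8750]
Step 2: x=[7.1391] v=[-3.3281]
Step 3: x=[5.9294] v=[-4.0324]
Step 4: x=[4.7806] v=[-3.8295]
Step 5: x=[3.9511] v=[-2.7650]
Step 6: x=[3.6276] v=[-1.0783]
Step 7: x=[3.8829] v=[0.8510]
First v>=0 after going negative at step 7, time=2.1000

Answer: 2.1000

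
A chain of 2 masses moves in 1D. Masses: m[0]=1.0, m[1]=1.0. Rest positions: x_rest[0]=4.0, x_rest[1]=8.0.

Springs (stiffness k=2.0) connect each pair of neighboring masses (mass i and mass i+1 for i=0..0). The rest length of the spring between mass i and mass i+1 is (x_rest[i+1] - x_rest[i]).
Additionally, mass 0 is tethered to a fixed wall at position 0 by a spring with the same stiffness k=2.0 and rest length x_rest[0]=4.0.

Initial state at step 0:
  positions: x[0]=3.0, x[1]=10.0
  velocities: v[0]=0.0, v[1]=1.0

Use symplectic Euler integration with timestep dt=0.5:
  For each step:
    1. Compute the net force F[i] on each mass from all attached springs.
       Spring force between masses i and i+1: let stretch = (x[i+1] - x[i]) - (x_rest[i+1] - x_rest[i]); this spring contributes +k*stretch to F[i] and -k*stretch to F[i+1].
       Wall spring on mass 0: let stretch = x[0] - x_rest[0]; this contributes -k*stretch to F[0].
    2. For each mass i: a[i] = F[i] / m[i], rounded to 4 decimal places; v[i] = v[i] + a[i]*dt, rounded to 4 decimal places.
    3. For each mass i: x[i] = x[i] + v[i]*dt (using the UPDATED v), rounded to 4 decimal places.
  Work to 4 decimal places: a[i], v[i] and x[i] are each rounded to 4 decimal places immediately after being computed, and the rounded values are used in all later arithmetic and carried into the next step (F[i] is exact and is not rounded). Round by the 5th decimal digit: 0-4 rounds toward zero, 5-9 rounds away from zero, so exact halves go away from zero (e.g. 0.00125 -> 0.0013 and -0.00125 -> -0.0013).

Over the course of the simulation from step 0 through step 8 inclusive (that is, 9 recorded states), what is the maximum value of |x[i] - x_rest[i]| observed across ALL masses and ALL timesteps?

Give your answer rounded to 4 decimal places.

Step 0: x=[3.0000 10.0000] v=[0.0000 1.0000]
Step 1: x=[5.0000 9.0000] v=[4.0000 -2.0000]
Step 2: x=[6.5000 8.0000] v=[3.0000 -2.0000]
Step 3: x=[5.5000 8.2500] v=[-2.0000 0.5000]
Step 4: x=[3.1250 9.1250] v=[-4.7500 1.7500]
Step 5: x=[2.1875 9.0000] v=[-1.8750 -0.2500]
Step 6: x=[3.5625 7.4688] v=[2.7500 -3.0625]
Step 7: x=[5.1094 5.9844] v=[3.0938 -2.9688]
Step 8: x=[4.5391 6.0625] v=[-1.1406 0.1562]
Max displacement = 2.5000

Answer: 2.5000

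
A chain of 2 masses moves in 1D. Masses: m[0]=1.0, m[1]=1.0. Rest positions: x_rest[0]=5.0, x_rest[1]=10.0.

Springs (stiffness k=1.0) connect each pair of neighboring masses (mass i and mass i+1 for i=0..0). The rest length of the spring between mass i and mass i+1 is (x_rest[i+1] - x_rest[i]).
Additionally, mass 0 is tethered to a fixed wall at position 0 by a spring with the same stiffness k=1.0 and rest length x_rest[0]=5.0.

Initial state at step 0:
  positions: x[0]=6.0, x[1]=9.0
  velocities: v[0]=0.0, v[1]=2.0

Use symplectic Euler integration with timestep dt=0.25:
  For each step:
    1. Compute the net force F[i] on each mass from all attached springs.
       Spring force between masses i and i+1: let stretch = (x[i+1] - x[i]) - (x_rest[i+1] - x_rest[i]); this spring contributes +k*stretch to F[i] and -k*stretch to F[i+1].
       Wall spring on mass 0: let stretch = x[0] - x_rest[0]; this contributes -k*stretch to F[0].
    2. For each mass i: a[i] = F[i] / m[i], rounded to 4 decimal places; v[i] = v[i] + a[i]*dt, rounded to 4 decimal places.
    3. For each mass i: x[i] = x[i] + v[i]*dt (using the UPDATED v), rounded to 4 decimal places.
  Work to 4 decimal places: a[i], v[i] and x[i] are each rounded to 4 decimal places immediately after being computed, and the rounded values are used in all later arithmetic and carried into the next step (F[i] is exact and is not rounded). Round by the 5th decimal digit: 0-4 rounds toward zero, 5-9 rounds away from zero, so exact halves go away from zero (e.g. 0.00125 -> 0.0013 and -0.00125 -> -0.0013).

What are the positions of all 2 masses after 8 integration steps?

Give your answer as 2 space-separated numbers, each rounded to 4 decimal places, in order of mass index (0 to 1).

Step 0: x=[6.0000 9.0000] v=[0.0000 2.0000]
Step 1: x=[5.8125 9.6250] v=[-0.7500 2.5000]
Step 2: x=[5.5000 10.3242] v=[-1.2500 2.7969]
Step 3: x=[5.1453 11.0344] v=[-1.4190 2.8409]
Step 4: x=[4.8370 11.6891] v=[-1.2331 2.6186]
Step 5: x=[4.6547 12.2280] v=[-0.7293 2.1556]
Step 6: x=[4.6548 12.6061] v=[0.0004 1.5123]
Step 7: x=[4.8609 12.7997] v=[0.8245 0.7745]
Step 8: x=[5.2594 12.8097] v=[1.5940 0.0398]

Answer: 5.2594 12.8097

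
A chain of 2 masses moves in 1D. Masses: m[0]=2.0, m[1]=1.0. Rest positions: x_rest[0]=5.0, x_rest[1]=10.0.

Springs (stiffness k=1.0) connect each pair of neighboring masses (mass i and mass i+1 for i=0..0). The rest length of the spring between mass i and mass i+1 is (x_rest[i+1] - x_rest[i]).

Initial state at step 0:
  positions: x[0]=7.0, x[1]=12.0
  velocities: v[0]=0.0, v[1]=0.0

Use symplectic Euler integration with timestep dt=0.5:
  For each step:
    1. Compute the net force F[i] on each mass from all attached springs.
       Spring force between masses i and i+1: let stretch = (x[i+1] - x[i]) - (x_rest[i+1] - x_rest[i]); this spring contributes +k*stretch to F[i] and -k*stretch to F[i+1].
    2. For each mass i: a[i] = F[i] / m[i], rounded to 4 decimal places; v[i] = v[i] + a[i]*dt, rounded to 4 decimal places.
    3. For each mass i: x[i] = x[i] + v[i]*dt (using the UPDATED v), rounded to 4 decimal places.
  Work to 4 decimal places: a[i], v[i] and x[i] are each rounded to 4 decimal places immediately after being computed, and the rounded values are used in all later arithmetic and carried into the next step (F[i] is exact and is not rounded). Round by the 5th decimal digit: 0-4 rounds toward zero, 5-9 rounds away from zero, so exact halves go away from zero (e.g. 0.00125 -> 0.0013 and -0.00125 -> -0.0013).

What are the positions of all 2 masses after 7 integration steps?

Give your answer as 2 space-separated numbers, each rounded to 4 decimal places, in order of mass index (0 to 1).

Answer: 7.0000 12.0000

Derivation:
Step 0: x=[7.0000 12.0000] v=[0.0000 0.0000]
Step 1: x=[7.0000 12.0000] v=[0.0000 0.0000]
Step 2: x=[7.0000 12.0000] v=[0.0000 0.0000]
Step 3: x=[7.0000 12.0000] v=[0.0000 0.0000]
Step 4: x=[7.0000 12.0000] v=[0.0000 0.0000]
Step 5: x=[7.0000 12.0000] v=[0.0000 0.0000]
Step 6: x=[7.0000 12.0000] v=[0.0000 0.0000]
Step 7: x=[7.0000 12.0000] v=[0.0000 0.0000]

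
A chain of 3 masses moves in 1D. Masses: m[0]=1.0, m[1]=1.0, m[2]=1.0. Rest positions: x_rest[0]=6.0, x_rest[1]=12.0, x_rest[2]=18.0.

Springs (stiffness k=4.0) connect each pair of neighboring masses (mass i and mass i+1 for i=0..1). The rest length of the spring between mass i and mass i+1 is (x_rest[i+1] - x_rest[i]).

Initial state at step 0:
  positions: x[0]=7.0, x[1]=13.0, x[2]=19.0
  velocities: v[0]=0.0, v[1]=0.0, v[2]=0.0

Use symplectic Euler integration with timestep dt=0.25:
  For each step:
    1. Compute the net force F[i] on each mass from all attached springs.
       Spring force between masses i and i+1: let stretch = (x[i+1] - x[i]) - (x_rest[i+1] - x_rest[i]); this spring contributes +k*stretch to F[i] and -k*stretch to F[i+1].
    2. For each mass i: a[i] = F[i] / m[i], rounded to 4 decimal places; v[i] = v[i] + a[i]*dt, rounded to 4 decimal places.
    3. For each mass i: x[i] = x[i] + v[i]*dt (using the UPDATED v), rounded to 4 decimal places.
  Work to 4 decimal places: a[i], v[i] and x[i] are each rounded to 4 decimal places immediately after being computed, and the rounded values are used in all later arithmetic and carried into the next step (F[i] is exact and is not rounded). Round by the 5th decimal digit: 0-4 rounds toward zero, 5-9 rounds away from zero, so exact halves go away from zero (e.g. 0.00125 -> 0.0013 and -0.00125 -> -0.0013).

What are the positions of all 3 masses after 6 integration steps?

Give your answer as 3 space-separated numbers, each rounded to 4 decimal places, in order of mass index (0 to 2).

Step 0: x=[7.0000 13.0000 19.0000] v=[0.0000 0.0000 0.0000]
Step 1: x=[7.0000 13.0000 19.0000] v=[0.0000 0.0000 0.0000]
Step 2: x=[7.0000 13.0000 19.0000] v=[0.0000 0.0000 0.0000]
Step 3: x=[7.0000 13.0000 19.0000] v=[0.0000 0.0000 0.0000]
Step 4: x=[7.0000 13.0000 19.0000] v=[0.0000 0.0000 0.0000]
Step 5: x=[7.0000 13.0000 19.0000] v=[0.0000 0.0000 0.0000]
Step 6: x=[7.0000 13.0000 19.0000] v=[0.0000 0.0000 0.0000]

Answer: 7.0000 13.0000 19.0000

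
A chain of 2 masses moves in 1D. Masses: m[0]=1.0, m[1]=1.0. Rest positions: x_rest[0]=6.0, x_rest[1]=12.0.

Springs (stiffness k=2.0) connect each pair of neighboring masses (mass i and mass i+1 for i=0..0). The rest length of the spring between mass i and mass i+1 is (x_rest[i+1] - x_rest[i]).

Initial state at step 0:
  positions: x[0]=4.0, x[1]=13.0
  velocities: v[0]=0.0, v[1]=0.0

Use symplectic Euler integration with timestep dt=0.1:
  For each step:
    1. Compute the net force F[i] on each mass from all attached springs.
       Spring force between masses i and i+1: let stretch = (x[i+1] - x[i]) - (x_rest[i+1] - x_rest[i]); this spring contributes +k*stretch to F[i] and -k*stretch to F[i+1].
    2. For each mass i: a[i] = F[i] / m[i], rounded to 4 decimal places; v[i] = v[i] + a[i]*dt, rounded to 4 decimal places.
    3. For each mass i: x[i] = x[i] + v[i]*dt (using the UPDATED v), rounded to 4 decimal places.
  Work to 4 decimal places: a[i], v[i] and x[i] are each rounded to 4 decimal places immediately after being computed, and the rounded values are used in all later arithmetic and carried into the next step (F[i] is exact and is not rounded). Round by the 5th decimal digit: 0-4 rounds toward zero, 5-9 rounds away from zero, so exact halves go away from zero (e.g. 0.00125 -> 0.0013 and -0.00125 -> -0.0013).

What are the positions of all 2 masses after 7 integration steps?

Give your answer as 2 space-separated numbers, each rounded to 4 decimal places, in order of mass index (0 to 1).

Step 0: x=[4.0000 13.0000] v=[0.0000 0.0000]
Step 1: x=[4.0600 12.9400] v=[0.6000 -0.6000]
Step 2: x=[4.1776 12.8224] v=[1.1760 -1.1760]
Step 3: x=[4.3481 12.6519] v=[1.7050 -1.7050]
Step 4: x=[4.5647 12.4353] v=[2.1658 -2.1658]
Step 5: x=[4.8187 12.1813] v=[2.5399 -2.5399]
Step 6: x=[5.0999 11.9001] v=[2.8124 -2.8124]
Step 7: x=[5.3971 11.6029] v=[2.9724 -2.9724]

Answer: 5.3971 11.6029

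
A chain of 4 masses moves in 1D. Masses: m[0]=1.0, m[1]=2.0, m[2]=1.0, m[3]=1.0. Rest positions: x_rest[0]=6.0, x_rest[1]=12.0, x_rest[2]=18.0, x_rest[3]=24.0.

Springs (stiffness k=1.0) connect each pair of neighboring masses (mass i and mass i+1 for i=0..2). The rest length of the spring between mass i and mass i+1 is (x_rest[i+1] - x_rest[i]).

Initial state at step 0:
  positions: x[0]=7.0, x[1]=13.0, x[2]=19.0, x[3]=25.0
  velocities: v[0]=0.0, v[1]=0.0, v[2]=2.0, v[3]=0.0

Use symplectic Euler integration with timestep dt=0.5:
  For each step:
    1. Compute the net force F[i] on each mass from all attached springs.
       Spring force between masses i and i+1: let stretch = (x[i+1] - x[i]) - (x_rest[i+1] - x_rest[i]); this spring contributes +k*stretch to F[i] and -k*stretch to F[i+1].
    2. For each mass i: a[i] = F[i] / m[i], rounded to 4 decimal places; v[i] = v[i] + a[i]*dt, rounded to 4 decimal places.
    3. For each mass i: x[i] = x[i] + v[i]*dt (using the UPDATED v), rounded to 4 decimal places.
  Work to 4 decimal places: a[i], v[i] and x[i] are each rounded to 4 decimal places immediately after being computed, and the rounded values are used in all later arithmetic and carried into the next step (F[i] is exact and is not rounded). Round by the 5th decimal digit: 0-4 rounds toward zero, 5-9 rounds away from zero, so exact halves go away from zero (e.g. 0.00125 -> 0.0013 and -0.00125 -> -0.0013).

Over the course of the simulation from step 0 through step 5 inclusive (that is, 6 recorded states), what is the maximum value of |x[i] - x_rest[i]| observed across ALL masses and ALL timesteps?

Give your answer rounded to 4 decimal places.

Answer: 3.0314

Derivation:
Step 0: x=[7.0000 13.0000 19.0000 25.0000] v=[0.0000 0.0000 2.0000 0.0000]
Step 1: x=[7.0000 13.0000 20.0000 25.0000] v=[0.0000 0.0000 2.0000 0.0000]
Step 2: x=[7.0000 13.1250 20.5000 25.2500] v=[0.0000 0.2500 1.0000 0.5000]
Step 3: x=[7.0313 13.4063 20.3438 25.8125] v=[0.0625 0.5625 -0.3125 1.1250]
Step 4: x=[7.1563 13.7579 19.8204 26.5079] v=[0.2500 0.7032 -1.0469 1.3907]
Step 5: x=[7.4317 14.0421 19.4532 27.0314] v=[0.5508 0.5684 -0.7344 1.0470]
Max displacement = 3.0314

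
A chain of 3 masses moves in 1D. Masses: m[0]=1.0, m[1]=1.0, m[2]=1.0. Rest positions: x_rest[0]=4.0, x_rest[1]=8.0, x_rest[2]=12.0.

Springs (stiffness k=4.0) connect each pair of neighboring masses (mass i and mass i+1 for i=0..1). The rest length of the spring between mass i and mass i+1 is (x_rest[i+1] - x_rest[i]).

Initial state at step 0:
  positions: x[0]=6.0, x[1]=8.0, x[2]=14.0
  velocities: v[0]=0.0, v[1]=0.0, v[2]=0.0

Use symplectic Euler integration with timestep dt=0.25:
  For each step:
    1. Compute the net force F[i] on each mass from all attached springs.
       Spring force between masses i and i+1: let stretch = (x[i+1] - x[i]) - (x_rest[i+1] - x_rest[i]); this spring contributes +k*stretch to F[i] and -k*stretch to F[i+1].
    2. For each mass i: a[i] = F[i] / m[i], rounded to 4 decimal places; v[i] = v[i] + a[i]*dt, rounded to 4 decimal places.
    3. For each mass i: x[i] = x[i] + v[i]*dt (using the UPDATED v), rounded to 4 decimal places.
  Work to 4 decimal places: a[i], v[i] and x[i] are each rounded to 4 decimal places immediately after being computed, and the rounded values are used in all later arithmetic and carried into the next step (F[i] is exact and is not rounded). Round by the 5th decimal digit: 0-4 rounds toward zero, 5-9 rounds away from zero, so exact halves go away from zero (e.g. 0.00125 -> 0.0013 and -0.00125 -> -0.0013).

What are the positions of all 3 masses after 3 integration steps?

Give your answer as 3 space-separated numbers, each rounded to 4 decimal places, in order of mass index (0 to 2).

Answer: 4.5938 10.8125 12.5938

Derivation:
Step 0: x=[6.0000 8.0000 14.0000] v=[0.0000 0.0000 0.0000]
Step 1: x=[5.5000 9.0000 13.5000] v=[-2.0000 4.0000 -2.0000]
Step 2: x=[4.8750 10.2500 12.8750] v=[-2.5000 5.0000 -2.5000]
Step 3: x=[4.5938 10.8125 12.5938] v=[-1.1250 2.2500 -1.1250]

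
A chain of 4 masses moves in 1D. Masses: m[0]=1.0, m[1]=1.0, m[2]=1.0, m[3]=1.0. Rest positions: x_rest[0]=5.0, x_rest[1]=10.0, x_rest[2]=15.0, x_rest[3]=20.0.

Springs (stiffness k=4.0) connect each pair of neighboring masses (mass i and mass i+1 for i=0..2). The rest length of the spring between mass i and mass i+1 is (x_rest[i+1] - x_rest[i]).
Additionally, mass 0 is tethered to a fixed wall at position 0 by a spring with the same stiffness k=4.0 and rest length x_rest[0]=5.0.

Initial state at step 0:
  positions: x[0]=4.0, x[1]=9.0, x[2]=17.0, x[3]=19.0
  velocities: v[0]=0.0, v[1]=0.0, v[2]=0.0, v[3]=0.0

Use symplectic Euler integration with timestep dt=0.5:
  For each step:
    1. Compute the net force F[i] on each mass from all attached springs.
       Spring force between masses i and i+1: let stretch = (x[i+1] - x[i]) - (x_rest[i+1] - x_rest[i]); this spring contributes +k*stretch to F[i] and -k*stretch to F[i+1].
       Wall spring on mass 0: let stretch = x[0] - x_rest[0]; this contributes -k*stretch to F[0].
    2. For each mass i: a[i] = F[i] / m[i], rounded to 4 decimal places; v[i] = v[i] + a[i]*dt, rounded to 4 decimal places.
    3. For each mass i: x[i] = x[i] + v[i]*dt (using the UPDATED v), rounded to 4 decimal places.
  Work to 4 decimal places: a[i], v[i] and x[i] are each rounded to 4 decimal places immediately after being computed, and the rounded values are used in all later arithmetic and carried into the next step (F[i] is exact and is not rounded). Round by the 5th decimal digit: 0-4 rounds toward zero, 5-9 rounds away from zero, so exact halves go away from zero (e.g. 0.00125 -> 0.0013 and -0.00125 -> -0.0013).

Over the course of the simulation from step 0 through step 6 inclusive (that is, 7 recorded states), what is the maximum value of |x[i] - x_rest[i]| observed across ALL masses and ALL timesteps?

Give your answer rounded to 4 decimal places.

Answer: 4.0000

Derivation:
Step 0: x=[4.0000 9.0000 17.0000 19.0000] v=[0.0000 0.0000 0.0000 0.0000]
Step 1: x=[5.0000 12.0000 11.0000 22.0000] v=[2.0000 6.0000 -12.0000 6.0000]
Step 2: x=[8.0000 7.0000 17.0000 19.0000] v=[6.0000 -10.0000 12.0000 -6.0000]
Step 3: x=[2.0000 13.0000 15.0000 19.0000] v=[-12.0000 12.0000 -4.0000 0.0000]
Step 4: x=[5.0000 10.0000 15.0000 20.0000] v=[6.0000 -6.0000 0.0000 2.0000]
Step 5: x=[8.0000 7.0000 15.0000 21.0000] v=[6.0000 -6.0000 0.0000 2.0000]
Step 6: x=[2.0000 13.0000 13.0000 21.0000] v=[-12.0000 12.0000 -4.0000 0.0000]
Max displacement = 4.0000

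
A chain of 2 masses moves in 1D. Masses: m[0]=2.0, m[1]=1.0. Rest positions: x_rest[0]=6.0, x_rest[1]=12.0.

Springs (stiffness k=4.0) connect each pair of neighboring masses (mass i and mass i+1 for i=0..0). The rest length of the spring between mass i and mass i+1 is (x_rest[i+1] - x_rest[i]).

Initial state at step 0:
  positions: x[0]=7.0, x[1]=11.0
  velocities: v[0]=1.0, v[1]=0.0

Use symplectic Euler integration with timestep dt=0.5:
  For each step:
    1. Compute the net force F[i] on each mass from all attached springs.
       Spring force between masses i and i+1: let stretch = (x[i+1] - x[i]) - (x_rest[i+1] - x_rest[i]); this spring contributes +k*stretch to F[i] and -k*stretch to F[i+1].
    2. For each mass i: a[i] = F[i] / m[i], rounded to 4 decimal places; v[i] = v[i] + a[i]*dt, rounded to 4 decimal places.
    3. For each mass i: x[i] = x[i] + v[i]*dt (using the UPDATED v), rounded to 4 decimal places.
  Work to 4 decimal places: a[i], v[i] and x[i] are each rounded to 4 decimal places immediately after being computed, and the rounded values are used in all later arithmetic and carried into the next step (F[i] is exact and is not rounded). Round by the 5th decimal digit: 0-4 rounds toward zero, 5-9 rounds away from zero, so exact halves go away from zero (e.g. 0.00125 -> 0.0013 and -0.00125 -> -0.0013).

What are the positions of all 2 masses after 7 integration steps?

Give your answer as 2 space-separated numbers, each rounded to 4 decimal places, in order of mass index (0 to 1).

Step 0: x=[7.0000 11.0000] v=[1.0000 0.0000]
Step 1: x=[6.5000 13.0000] v=[-1.0000 4.0000]
Step 2: x=[6.2500 14.5000] v=[-0.5000 3.0000]
Step 3: x=[7.1250 13.7500] v=[1.7500 -1.5000]
Step 4: x=[8.3125 12.3750] v=[2.3750 -2.7500]
Step 5: x=[8.5313 12.9375] v=[0.4375 1.1250]
Step 6: x=[7.9532 15.0938] v=[-1.1563 4.3126]
Step 7: x=[7.9454 16.1095] v=[-0.0157 2.0314]

Answer: 7.9454 16.1095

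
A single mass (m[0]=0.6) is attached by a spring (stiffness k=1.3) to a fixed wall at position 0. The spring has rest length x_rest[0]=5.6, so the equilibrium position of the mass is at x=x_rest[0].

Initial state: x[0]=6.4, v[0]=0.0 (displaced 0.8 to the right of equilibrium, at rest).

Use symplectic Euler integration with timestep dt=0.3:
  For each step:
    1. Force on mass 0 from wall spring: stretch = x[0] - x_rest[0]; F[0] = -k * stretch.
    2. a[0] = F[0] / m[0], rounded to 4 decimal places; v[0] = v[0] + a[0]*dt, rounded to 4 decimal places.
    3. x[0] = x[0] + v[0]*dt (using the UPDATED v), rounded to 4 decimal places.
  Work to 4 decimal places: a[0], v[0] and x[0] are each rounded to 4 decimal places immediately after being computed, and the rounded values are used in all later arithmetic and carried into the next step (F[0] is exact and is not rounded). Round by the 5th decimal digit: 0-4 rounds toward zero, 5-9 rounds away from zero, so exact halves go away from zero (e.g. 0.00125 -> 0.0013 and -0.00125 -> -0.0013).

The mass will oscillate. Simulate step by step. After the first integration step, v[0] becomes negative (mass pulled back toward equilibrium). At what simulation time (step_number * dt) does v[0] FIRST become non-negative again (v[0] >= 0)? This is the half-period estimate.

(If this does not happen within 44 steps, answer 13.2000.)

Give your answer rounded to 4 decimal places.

Step 0: x=[6.4000] v=[0.0000]
Step 1: x=[6.2440] v=[-0.5200]
Step 2: x=[5.9624] v=[-0.9386]
Step 3: x=[5.6101] v=[-1.1742]
Step 4: x=[5.2559] v=[-1.1808]
Step 5: x=[4.9688] v=[-0.9571]
Step 6: x=[4.8048] v=[-0.5468]
Step 7: x=[4.7958] v=[-0.0299]
Step 8: x=[4.9436] v=[0.4928]
First v>=0 after going negative at step 8, time=2.4000

Answer: 2.4000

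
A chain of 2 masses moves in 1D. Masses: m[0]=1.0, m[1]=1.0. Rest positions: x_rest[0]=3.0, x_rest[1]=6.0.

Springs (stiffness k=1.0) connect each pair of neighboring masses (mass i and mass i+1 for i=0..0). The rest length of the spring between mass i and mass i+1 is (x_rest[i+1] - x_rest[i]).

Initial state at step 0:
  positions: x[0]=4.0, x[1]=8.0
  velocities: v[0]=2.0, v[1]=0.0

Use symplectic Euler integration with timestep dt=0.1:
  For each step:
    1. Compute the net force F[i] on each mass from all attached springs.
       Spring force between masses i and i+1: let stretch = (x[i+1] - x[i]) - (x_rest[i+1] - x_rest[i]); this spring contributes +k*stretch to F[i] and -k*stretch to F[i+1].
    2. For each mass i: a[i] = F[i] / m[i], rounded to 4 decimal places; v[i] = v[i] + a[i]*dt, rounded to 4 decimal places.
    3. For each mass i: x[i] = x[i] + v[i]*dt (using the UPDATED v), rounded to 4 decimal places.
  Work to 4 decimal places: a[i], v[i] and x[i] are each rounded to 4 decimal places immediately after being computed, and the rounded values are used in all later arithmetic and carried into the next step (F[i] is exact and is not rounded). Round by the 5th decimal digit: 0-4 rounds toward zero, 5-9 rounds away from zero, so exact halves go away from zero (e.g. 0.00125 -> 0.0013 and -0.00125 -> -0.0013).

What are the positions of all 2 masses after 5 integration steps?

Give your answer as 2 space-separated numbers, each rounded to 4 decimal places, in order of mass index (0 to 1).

Step 0: x=[4.0000 8.0000] v=[2.0000 0.0000]
Step 1: x=[4.2100 7.9900] v=[2.1000 -0.1000]
Step 2: x=[4.4278 7.9722] v=[2.1780 -0.1780]
Step 3: x=[4.6510 7.9490] v=[2.2324 -0.2324]
Step 4: x=[4.8772 7.9228] v=[2.2622 -0.2622]
Step 5: x=[5.1039 7.8961] v=[2.2668 -0.2668]

Answer: 5.1039 7.8961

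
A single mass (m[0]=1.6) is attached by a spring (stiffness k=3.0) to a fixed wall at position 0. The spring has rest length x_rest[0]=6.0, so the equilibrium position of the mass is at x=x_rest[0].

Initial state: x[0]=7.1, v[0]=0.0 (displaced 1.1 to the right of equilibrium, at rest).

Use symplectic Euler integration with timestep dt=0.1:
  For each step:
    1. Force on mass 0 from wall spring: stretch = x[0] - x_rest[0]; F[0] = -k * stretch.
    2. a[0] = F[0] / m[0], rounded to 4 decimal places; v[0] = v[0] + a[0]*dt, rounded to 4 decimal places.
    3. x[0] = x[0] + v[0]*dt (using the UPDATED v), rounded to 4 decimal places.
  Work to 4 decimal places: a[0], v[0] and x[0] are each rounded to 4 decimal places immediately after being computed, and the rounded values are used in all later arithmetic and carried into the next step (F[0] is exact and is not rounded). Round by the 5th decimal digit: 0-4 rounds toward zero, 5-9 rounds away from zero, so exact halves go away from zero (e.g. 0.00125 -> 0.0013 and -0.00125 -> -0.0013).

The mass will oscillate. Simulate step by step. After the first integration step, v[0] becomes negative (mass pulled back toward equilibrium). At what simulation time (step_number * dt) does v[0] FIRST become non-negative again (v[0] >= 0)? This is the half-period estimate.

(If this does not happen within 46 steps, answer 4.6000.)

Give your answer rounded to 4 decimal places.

Answer: 2.3000

Derivation:
Step 0: x=[7.1000] v=[0.0000]
Step 1: x=[7.0794] v=[-0.2063]
Step 2: x=[7.0385] v=[-0.4087]
Step 3: x=[6.9782] v=[-0.6034]
Step 4: x=[6.8995] v=[-0.7868]
Step 5: x=[6.8040] v=[-0.9555]
Step 6: x=[6.6934] v=[-1.1063]
Step 7: x=[6.5698] v=[-1.2363]
Step 8: x=[6.4355] v=[-1.3431]
Step 9: x=[6.2930] v=[-1.4248]
Step 10: x=[6.1450] v=[-1.4797]
Step 11: x=[5.9943] v=[-1.5069]
Step 12: x=[5.8437] v=[-1.5058]
Step 13: x=[5.6961] v=[-1.4765]
Step 14: x=[5.5542] v=[-1.4195]
Step 15: x=[5.4206] v=[-1.3359]
Step 16: x=[5.2979] v=[-1.2273]
Step 17: x=[5.1883] v=[-1.0957]
Step 18: x=[5.0940] v=[-0.9435]
Step 19: x=[5.0166] v=[-0.7736]
Step 20: x=[4.9577] v=[-0.5892]
Step 21: x=[4.9183] v=[-0.3938]
Step 22: x=[4.8992] v=[-0.1910]
Step 23: x=[4.9007] v=[0.0154]
First v>=0 after going negative at step 23, time=2.3000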